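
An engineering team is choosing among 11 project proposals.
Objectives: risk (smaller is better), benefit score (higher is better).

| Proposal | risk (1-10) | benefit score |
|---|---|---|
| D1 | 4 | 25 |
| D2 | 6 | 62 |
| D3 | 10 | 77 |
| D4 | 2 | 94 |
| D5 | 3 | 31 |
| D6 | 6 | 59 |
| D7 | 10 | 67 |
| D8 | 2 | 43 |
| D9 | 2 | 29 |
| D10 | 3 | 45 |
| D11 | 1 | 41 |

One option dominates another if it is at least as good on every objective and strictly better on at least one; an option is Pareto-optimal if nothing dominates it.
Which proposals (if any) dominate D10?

D4: risk 2≤3, benefit score 94≥45 — dominates D10.
Others (D1, D2, D3, D5, D6, D7, D8, D9, D11) are each worse than D10 on at least one objective.

D4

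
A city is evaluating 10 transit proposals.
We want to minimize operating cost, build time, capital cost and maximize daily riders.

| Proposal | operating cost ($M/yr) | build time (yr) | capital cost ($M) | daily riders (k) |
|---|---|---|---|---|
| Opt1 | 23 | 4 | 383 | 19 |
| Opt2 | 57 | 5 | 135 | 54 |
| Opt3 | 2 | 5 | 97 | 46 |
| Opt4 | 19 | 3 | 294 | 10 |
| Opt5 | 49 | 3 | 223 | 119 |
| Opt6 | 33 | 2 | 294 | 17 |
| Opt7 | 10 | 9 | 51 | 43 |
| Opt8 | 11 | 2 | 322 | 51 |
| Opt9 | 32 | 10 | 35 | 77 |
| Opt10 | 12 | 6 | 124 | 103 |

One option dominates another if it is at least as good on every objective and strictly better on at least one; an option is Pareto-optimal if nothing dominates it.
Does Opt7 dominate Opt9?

No

Opt7 vs Opt9: Opt7 is worse on capital cost (51 vs 35), so it does not dominate Opt9.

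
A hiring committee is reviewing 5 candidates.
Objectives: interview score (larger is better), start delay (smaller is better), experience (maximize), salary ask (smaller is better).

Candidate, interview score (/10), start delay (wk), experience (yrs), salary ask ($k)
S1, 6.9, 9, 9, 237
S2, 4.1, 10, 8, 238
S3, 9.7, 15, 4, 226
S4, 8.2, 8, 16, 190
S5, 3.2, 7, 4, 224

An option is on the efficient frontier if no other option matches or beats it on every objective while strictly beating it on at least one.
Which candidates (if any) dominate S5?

none

S1: worse on start delay (9 vs 7).
S2: worse on start delay (10 vs 7).
S3: worse on start delay (15 vs 7).
S4: worse on start delay (8 vs 7).
No option dominates S5.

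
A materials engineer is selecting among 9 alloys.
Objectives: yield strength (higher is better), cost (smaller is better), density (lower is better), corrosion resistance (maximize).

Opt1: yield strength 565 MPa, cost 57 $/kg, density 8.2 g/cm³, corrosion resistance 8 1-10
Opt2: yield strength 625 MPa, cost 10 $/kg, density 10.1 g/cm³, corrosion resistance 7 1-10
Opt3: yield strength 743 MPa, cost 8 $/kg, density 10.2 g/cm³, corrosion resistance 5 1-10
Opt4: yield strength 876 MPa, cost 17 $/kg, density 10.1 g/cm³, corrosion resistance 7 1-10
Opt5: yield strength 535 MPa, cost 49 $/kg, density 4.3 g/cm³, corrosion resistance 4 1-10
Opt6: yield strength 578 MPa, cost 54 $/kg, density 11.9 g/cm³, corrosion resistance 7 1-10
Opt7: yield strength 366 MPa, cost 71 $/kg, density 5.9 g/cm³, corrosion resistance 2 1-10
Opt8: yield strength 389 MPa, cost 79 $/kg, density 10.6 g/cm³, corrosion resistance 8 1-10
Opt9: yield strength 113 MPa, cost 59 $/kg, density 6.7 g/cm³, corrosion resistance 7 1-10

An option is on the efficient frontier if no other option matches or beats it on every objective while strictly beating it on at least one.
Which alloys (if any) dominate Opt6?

Opt2, Opt4

Opt2: yield strength 625≥578, cost 10≤54, density 10.1≤11.9, corrosion resistance 7≥7 — dominates Opt6.
Opt4: yield strength 876≥578, cost 17≤54, density 10.1≤11.9, corrosion resistance 7≥7 — dominates Opt6.
Others (Opt1, Opt3, Opt5, Opt7, Opt8, Opt9) are each worse than Opt6 on at least one objective.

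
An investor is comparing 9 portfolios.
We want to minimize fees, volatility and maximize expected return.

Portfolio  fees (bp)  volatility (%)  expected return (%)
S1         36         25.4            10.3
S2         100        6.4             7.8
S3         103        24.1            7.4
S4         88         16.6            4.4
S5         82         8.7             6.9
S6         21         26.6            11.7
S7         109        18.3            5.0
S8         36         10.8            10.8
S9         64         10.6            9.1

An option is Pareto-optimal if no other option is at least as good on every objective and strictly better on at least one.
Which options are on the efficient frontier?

S2, S5, S6, S8, S9

S1: dominated by S8 (fees 36≤36, volatility 10.8≤25.4, expected return 10.8≥10.3).
S2: not dominated (best volatility).
S3: dominated by S2 (fees 100≤103, volatility 6.4≤24.1, expected return 7.8≥7.4).
S4: dominated by S5 (fees 82≤88, volatility 8.7≤16.6, expected return 6.9≥4.4).
S5: not dominated.
S6: not dominated (best fees).
S7: dominated by S2 (fees 100≤109, volatility 6.4≤18.3, expected return 7.8≥5.0).
S8: not dominated.
S9: not dominated.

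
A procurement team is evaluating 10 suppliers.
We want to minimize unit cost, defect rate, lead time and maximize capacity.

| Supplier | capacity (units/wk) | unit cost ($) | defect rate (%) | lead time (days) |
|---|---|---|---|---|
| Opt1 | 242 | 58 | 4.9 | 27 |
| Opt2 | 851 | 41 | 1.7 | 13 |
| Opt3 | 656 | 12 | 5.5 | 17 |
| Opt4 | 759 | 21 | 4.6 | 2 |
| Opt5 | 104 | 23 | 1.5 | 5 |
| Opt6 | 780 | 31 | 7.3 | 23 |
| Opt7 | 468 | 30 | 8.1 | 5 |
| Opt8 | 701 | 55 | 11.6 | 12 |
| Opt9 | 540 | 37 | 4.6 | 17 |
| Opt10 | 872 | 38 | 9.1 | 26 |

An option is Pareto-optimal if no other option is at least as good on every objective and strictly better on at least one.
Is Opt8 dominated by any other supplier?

Opt4 vs Opt8: capacity 759≥701, unit cost 21≤55, defect rate 4.6≤11.6, lead time 2≤12 — Opt4 is at least as good on every objective and strictly better on at least one, so Opt4 dominates Opt8.

Yes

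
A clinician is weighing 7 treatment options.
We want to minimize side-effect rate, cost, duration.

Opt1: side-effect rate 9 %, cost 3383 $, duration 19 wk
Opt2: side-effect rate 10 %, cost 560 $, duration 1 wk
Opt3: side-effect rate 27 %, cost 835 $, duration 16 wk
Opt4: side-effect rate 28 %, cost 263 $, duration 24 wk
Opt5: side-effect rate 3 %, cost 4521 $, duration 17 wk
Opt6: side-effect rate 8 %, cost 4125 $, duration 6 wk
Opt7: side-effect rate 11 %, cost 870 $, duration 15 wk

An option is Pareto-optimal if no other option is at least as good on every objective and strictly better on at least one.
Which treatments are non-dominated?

Opt1: not dominated.
Opt2: not dominated (best duration).
Opt3: dominated by Opt2 (side-effect rate 10≤27, cost 560≤835, duration 1≤16).
Opt4: not dominated (best cost).
Opt5: not dominated (best side-effect rate).
Opt6: not dominated.
Opt7: dominated by Opt2 (side-effect rate 10≤11, cost 560≤870, duration 1≤15).

Opt1, Opt2, Opt4, Opt5, Opt6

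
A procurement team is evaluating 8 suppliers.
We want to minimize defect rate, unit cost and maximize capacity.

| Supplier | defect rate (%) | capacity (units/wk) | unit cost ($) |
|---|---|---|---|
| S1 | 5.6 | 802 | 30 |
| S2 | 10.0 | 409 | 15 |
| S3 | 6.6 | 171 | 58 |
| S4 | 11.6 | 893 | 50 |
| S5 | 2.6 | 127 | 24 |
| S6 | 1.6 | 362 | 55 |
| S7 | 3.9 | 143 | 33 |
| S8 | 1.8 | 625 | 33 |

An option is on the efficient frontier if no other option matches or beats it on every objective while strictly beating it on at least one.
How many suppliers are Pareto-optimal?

6

S1: not dominated.
S2: not dominated (best unit cost).
S3: dominated by S1 (defect rate 5.6≤6.6, capacity 802≥171, unit cost 30≤58).
S4: not dominated (best capacity).
S5: not dominated.
S6: not dominated (best defect rate).
S7: dominated by S8 (defect rate 1.8≤3.9, capacity 625≥143, unit cost 33≤33).
S8: not dominated.
Pareto-optimal: S1, S2, S4, S5, S6, S8 → 6.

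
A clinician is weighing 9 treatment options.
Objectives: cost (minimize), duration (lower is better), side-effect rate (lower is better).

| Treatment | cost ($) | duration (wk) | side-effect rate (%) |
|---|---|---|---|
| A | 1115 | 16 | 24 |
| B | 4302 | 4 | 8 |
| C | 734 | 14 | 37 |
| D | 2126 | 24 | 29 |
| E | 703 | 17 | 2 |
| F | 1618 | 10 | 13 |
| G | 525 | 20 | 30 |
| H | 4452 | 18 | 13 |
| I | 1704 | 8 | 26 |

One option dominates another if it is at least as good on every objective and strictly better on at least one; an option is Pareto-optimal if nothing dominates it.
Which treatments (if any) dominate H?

B, E, F

B: cost 4302≤4452, duration 4≤18, side-effect rate 8≤13 — dominates H.
E: cost 703≤4452, duration 17≤18, side-effect rate 2≤13 — dominates H.
F: cost 1618≤4452, duration 10≤18, side-effect rate 13≤13 — dominates H.
Others (A, C, D, G, I) are each worse than H on at least one objective.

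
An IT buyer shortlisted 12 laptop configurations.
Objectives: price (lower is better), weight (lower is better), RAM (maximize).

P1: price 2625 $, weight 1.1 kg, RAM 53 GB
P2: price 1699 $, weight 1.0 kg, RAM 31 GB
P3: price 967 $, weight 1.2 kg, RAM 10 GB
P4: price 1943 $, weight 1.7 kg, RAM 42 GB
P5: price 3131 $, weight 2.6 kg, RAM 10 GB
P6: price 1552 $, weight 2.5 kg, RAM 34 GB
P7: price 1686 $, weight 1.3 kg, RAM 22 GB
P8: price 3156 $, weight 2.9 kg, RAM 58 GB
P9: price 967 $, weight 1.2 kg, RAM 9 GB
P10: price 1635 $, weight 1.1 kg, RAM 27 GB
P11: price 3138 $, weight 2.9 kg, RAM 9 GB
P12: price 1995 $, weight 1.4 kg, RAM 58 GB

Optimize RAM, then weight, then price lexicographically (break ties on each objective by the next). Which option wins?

First maximize RAM: best is 58, kept {P8, P12}.
Then minimize weight: best is 1.4, kept {P12}.

P12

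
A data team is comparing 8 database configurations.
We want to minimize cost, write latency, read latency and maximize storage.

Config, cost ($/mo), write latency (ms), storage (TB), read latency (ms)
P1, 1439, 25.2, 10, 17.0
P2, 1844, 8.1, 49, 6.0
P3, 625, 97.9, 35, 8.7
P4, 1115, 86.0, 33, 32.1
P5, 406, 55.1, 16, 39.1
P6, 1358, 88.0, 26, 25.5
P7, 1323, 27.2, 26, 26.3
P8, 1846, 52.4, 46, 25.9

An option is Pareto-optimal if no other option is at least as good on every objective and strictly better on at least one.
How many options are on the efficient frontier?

P1: not dominated.
P2: not dominated (best write latency).
P3: not dominated.
P4: not dominated.
P5: not dominated (best cost).
P6: not dominated.
P7: not dominated.
P8: dominated by P2 (cost 1844≤1846, write latency 8.1≤52.4, storage 49≥46, read latency 6.0≤25.9).
Pareto-optimal: P1, P2, P3, P4, P5, P6, P7 → 7.

7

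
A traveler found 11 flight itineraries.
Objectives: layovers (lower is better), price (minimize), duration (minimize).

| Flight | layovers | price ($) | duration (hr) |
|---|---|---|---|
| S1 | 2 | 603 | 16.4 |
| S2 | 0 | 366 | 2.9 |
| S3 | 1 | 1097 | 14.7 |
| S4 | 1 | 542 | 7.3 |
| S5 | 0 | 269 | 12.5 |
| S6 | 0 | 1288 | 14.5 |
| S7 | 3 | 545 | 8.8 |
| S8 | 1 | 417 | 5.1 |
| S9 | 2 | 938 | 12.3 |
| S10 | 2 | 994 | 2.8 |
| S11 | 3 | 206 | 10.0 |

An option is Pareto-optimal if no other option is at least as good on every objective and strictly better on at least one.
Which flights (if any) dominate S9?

S2, S4, S8

S2: layovers 0≤2, price 366≤938, duration 2.9≤12.3 — dominates S9.
S4: layovers 1≤2, price 542≤938, duration 7.3≤12.3 — dominates S9.
S8: layovers 1≤2, price 417≤938, duration 5.1≤12.3 — dominates S9.
Others (S1, S3, S5, S6, S7, S10, S11) are each worse than S9 on at least one objective.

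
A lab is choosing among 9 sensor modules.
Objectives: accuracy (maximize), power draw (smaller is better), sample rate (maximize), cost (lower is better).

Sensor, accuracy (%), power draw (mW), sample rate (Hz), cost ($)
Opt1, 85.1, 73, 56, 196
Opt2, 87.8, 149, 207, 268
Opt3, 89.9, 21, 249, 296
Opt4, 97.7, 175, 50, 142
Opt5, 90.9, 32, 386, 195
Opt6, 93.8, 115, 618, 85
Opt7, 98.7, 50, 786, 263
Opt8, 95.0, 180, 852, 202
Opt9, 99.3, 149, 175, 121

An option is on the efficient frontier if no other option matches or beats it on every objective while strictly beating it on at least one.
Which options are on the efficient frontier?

Opt1: dominated by Opt5 (accuracy 90.9≥85.1, power draw 32≤73, sample rate 386≥56, cost 195≤196).
Opt2: dominated by Opt5 (accuracy 90.9≥87.8, power draw 32≤149, sample rate 386≥207, cost 195≤268).
Opt3: not dominated (best power draw).
Opt4: dominated by Opt9 (accuracy 99.3≥97.7, power draw 149≤175, sample rate 175≥50, cost 121≤142).
Opt5: not dominated.
Opt6: not dominated (best cost).
Opt7: not dominated.
Opt8: not dominated (best sample rate).
Opt9: not dominated (best accuracy).

Opt3, Opt5, Opt6, Opt7, Opt8, Opt9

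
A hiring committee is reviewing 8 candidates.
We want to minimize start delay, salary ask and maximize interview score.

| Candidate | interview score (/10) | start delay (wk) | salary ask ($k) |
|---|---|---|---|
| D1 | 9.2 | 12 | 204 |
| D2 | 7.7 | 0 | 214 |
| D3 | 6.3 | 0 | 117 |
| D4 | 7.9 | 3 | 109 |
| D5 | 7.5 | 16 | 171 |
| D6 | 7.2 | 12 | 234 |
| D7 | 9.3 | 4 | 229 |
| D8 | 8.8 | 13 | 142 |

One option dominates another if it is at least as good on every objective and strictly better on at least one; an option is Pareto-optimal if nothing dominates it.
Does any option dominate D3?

No

D1: worse on start delay (12 vs 0).
D2: worse on salary ask (214 vs 117).
D4: worse on start delay (3 vs 0).
D5: worse on start delay (16 vs 0).
D6: worse on start delay (12 vs 0).
D7: worse on start delay (4 vs 0).
D8: worse on start delay (13 vs 0).
No option is at least as good as D3 on every objective and strictly better on one.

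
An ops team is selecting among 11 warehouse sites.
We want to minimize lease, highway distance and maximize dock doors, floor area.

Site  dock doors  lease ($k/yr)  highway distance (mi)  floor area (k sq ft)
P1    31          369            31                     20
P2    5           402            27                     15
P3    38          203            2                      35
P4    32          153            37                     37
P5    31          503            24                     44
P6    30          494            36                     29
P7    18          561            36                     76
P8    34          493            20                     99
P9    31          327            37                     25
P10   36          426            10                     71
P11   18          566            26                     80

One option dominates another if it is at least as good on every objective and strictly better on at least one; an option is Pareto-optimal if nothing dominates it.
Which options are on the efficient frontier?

P3, P4, P8, P10

P1: dominated by P3 (dock doors 38≥31, lease 203≤369, highway distance 2≤31, floor area 35≥20).
P2: dominated by P3 (dock doors 38≥5, lease 203≤402, highway distance 2≤27, floor area 35≥15).
P3: not dominated (best dock doors).
P4: not dominated (best lease).
P5: dominated by P8 (dock doors 34≥31, lease 493≤503, highway distance 20≤24, floor area 99≥44).
P6: dominated by P3 (dock doors 38≥30, lease 203≤494, highway distance 2≤36, floor area 35≥29).
P7: dominated by P8 (dock doors 34≥18, lease 493≤561, highway distance 20≤36, floor area 99≥76).
P8: not dominated (best floor area).
P9: dominated by P3 (dock doors 38≥31, lease 203≤327, highway distance 2≤37, floor area 35≥25).
P10: not dominated.
P11: dominated by P8 (dock doors 34≥18, lease 493≤566, highway distance 20≤26, floor area 99≥80).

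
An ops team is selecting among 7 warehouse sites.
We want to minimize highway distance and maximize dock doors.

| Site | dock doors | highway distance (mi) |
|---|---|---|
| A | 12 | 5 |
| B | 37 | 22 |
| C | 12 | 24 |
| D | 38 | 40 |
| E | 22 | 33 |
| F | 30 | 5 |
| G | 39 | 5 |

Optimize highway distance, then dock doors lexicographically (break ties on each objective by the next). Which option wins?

First minimize highway distance: best is 5, kept {A, F, G}.
Then maximize dock doors: best is 39, kept {G}.

G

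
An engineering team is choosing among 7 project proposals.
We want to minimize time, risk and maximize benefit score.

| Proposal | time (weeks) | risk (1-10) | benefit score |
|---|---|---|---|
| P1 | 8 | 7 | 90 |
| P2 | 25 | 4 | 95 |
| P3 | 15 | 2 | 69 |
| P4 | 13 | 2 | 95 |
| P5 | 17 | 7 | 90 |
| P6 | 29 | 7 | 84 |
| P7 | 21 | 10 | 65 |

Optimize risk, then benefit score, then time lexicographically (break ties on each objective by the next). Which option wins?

P4

First minimize risk: best is 2, kept {P3, P4}.
Then maximize benefit score: best is 95, kept {P4}.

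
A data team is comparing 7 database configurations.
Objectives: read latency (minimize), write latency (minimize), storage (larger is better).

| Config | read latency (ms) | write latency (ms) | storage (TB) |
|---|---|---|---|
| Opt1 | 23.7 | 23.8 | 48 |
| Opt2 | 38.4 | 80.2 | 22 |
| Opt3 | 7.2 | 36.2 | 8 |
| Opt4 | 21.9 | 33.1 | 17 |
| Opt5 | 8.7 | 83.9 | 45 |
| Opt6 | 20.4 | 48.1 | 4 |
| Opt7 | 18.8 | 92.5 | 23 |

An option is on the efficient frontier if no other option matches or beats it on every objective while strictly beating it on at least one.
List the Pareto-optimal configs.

Opt1, Opt3, Opt4, Opt5

Opt1: not dominated (best write latency).
Opt2: dominated by Opt1 (read latency 23.7≤38.4, write latency 23.8≤80.2, storage 48≥22).
Opt3: not dominated (best read latency).
Opt4: not dominated.
Opt5: not dominated.
Opt6: dominated by Opt3 (read latency 7.2≤20.4, write latency 36.2≤48.1, storage 8≥4).
Opt7: dominated by Opt5 (read latency 8.7≤18.8, write latency 83.9≤92.5, storage 45≥23).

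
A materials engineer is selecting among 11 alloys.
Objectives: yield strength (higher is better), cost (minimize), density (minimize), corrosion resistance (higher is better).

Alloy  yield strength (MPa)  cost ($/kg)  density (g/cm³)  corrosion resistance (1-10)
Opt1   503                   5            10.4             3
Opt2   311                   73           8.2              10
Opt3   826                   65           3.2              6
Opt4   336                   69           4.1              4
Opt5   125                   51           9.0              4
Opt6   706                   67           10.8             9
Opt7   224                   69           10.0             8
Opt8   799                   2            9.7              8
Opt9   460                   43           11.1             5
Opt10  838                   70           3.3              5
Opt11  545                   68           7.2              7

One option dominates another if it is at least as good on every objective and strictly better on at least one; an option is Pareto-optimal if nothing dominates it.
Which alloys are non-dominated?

Opt1: dominated by Opt8 (yield strength 799≥503, cost 2≤5, density 9.7≤10.4, corrosion resistance 8≥3).
Opt2: not dominated (best corrosion resistance).
Opt3: not dominated (best density).
Opt4: dominated by Opt3 (yield strength 826≥336, cost 65≤69, density 3.2≤4.1, corrosion resistance 6≥4).
Opt5: not dominated.
Opt6: not dominated.
Opt7: dominated by Opt8 (yield strength 799≥224, cost 2≤69, density 9.7≤10.0, corrosion resistance 8≥8).
Opt8: not dominated (best cost).
Opt9: dominated by Opt8 (yield strength 799≥460, cost 2≤43, density 9.7≤11.1, corrosion resistance 8≥5).
Opt10: not dominated (best yield strength).
Opt11: not dominated.

Opt2, Opt3, Opt5, Opt6, Opt8, Opt10, Opt11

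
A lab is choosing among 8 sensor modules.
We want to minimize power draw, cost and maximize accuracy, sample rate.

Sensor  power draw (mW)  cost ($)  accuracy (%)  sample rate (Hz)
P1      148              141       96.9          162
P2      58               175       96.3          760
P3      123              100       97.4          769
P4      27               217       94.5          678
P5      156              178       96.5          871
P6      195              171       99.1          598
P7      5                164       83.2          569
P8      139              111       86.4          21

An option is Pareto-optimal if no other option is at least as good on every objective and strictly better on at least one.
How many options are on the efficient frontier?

6

P1: dominated by P3 (power draw 123≤148, cost 100≤141, accuracy 97.4≥96.9, sample rate 769≥162).
P2: not dominated.
P3: not dominated (best cost).
P4: not dominated.
P5: not dominated (best sample rate).
P6: not dominated (best accuracy).
P7: not dominated (best power draw).
P8: dominated by P3 (power draw 123≤139, cost 100≤111, accuracy 97.4≥86.4, sample rate 769≥21).
Pareto-optimal: P2, P3, P4, P5, P6, P7 → 6.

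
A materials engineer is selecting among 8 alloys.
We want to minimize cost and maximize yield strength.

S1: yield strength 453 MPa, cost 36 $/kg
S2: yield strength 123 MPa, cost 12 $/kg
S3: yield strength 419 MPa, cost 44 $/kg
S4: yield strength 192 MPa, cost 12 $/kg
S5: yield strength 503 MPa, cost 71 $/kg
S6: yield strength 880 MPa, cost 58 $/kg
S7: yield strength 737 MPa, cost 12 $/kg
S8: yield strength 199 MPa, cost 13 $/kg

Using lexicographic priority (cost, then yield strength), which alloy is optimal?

First minimize cost: best is 12, kept {S2, S4, S7}.
Then maximize yield strength: best is 737, kept {S7}.

S7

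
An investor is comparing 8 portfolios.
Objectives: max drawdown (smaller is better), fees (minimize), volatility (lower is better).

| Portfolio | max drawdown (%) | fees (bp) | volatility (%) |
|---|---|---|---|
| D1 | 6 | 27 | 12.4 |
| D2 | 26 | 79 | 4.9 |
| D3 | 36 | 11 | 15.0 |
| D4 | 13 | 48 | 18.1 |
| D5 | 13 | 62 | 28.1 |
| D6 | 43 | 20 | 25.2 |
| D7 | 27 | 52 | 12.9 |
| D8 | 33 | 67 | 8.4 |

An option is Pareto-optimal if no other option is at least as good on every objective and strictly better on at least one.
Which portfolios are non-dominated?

D1, D2, D3, D8

D1: not dominated (best max drawdown).
D2: not dominated (best volatility).
D3: not dominated (best fees).
D4: dominated by D1 (max drawdown 6≤13, fees 27≤48, volatility 12.4≤18.1).
D5: dominated by D1 (max drawdown 6≤13, fees 27≤62, volatility 12.4≤28.1).
D6: dominated by D3 (max drawdown 36≤43, fees 11≤20, volatility 15.0≤25.2).
D7: dominated by D1 (max drawdown 6≤27, fees 27≤52, volatility 12.4≤12.9).
D8: not dominated.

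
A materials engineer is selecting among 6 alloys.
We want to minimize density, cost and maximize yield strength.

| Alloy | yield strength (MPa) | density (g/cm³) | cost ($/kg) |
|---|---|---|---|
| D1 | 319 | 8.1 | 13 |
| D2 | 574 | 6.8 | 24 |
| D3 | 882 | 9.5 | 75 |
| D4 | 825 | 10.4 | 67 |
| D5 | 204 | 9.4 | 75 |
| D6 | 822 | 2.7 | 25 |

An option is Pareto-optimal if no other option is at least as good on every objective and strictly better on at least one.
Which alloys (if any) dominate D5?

D1, D2, D6

D1: yield strength 319≥204, density 8.1≤9.4, cost 13≤75 — dominates D5.
D2: yield strength 574≥204, density 6.8≤9.4, cost 24≤75 — dominates D5.
D6: yield strength 822≥204, density 2.7≤9.4, cost 25≤75 — dominates D5.
Others (D3, D4) are each worse than D5 on at least one objective.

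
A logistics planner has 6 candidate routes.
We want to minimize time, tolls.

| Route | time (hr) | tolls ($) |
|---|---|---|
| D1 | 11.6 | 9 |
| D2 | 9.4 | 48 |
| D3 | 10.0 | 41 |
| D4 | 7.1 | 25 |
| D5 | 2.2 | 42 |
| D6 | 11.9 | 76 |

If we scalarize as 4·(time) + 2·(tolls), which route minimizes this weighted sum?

D1

D1: 4·11.6 + 2·9 = 64.4
D2: 4·9.4 + 2·48 = 133.6
D3: 4·10.0 + 2·41 = 122.0
D4: 4·7.1 + 2·25 = 78.4
D5: 4·2.2 + 2·42 = 92.8
D6: 4·11.9 + 2·76 = 199.6
Lowest: D1 at 64.4.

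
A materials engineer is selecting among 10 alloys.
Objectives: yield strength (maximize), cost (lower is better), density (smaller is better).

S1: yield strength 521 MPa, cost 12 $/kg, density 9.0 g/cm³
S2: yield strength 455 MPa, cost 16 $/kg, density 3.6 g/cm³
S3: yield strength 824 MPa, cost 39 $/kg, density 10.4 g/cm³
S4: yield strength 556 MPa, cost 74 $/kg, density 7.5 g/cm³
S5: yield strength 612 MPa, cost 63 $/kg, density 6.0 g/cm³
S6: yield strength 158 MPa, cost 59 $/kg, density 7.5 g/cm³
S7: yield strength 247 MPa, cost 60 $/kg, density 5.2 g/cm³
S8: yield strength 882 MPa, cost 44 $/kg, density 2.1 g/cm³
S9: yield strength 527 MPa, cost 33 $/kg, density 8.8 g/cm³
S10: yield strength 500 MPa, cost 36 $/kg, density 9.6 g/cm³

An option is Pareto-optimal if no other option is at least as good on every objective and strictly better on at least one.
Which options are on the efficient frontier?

S1, S2, S3, S8, S9

S1: not dominated (best cost).
S2: not dominated.
S3: not dominated.
S4: dominated by S5 (yield strength 612≥556, cost 63≤74, density 6.0≤7.5).
S5: dominated by S8 (yield strength 882≥612, cost 44≤63, density 2.1≤6.0).
S6: dominated by S2 (yield strength 455≥158, cost 16≤59, density 3.6≤7.5).
S7: dominated by S2 (yield strength 455≥247, cost 16≤60, density 3.6≤5.2).
S8: not dominated (best yield strength).
S9: not dominated.
S10: dominated by S1 (yield strength 521≥500, cost 12≤36, density 9.0≤9.6).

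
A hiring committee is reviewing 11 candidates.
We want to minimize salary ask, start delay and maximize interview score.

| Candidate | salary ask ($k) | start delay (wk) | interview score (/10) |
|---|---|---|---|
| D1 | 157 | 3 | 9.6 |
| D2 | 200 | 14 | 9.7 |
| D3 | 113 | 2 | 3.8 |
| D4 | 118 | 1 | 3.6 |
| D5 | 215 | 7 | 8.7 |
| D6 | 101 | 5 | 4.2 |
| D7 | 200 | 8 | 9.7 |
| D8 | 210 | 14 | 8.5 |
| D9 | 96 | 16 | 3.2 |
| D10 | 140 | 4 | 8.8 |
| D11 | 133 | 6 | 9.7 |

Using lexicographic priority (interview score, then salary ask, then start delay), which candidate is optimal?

D11

First maximize interview score: best is 9.7, kept {D2, D7, D11}.
Then minimize salary ask: best is 133, kept {D11}.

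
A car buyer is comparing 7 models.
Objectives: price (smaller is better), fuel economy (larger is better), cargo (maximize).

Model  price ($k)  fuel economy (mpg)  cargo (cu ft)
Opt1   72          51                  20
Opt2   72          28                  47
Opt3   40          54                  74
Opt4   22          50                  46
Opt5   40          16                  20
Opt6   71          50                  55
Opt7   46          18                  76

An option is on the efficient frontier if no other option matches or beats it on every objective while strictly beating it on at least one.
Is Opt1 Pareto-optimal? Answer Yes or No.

Opt3 vs Opt1: price 40≤72, fuel economy 54≥51, cargo 74≥20 — Opt3 is at least as good on every objective and strictly better on at least one, so Opt3 dominates Opt1.

No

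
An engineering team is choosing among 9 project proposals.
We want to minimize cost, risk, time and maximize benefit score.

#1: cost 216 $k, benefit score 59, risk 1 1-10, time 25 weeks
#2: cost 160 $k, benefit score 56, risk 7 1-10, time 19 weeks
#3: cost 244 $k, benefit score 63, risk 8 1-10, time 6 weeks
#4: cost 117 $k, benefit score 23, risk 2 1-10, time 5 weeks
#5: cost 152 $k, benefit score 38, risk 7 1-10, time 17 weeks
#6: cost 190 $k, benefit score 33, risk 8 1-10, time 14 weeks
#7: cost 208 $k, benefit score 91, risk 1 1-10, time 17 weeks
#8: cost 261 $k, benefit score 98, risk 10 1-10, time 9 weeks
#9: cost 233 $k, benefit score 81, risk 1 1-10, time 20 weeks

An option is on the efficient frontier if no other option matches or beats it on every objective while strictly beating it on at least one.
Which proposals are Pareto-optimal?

#2, #3, #4, #5, #6, #7, #8

#1: dominated by #7 (cost 208≤216, benefit score 91≥59, risk 1≤1, time 17≤25).
#2: not dominated.
#3: not dominated.
#4: not dominated (best cost).
#5: not dominated.
#6: not dominated.
#7: not dominated.
#8: not dominated (best benefit score).
#9: dominated by #7 (cost 208≤233, benefit score 91≥81, risk 1≤1, time 17≤20).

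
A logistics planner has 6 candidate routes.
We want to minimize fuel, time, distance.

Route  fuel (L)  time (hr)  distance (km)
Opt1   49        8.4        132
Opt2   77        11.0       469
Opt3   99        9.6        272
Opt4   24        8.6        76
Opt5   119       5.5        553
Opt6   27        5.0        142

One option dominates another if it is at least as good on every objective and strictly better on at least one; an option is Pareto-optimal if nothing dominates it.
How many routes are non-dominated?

Opt1: not dominated.
Opt2: dominated by Opt1 (fuel 49≤77, time 8.4≤11.0, distance 132≤469).
Opt3: dominated by Opt1 (fuel 49≤99, time 8.4≤9.6, distance 132≤272).
Opt4: not dominated (best fuel).
Opt5: dominated by Opt6 (fuel 27≤119, time 5.0≤5.5, distance 142≤553).
Opt6: not dominated (best time).
Pareto-optimal: Opt1, Opt4, Opt6 → 3.

3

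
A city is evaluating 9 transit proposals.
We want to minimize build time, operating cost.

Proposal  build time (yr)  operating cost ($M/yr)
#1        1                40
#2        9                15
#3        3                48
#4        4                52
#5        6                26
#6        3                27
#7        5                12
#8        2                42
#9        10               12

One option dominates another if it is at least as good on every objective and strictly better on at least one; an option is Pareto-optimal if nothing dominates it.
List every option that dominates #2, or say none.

#7: build time 5≤9, operating cost 12≤15 — dominates #2.
Others (#1, #3, #4, #5, #6, #8, #9) are each worse than #2 on at least one objective.

#7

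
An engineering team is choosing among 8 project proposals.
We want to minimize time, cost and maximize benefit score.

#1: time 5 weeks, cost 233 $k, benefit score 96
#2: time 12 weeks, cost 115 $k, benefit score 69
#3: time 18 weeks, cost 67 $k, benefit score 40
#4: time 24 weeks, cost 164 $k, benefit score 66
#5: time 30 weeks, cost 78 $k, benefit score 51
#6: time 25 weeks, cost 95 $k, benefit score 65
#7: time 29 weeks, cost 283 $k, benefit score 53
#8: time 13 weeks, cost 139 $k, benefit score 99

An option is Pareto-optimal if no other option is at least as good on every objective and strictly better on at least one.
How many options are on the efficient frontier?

#1: not dominated (best time).
#2: not dominated.
#3: not dominated (best cost).
#4: dominated by #2 (time 12≤24, cost 115≤164, benefit score 69≥66).
#5: not dominated.
#6: not dominated.
#7: dominated by #1 (time 5≤29, cost 233≤283, benefit score 96≥53).
#8: not dominated (best benefit score).
Pareto-optimal: #1, #2, #3, #5, #6, #8 → 6.

6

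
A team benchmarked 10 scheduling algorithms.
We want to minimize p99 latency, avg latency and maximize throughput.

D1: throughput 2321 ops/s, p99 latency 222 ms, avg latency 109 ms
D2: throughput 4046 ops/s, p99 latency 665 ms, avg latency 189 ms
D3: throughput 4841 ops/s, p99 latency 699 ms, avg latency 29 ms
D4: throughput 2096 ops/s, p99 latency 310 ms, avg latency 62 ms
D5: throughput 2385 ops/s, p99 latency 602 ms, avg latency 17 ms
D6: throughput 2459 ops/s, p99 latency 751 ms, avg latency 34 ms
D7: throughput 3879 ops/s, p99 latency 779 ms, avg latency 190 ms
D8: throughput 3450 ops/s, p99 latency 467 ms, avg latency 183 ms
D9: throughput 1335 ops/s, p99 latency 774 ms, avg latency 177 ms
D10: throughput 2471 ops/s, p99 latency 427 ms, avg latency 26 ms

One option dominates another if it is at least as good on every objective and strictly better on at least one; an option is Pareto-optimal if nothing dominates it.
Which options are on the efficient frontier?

D1, D2, D3, D4, D5, D8, D10

D1: not dominated (best p99 latency).
D2: not dominated.
D3: not dominated (best throughput).
D4: not dominated.
D5: not dominated (best avg latency).
D6: dominated by D3 (throughput 4841≥2459, p99 latency 699≤751, avg latency 29≤34).
D7: dominated by D2 (throughput 4046≥3879, p99 latency 665≤779, avg latency 189≤190).
D8: not dominated.
D9: dominated by D1 (throughput 2321≥1335, p99 latency 222≤774, avg latency 109≤177).
D10: not dominated.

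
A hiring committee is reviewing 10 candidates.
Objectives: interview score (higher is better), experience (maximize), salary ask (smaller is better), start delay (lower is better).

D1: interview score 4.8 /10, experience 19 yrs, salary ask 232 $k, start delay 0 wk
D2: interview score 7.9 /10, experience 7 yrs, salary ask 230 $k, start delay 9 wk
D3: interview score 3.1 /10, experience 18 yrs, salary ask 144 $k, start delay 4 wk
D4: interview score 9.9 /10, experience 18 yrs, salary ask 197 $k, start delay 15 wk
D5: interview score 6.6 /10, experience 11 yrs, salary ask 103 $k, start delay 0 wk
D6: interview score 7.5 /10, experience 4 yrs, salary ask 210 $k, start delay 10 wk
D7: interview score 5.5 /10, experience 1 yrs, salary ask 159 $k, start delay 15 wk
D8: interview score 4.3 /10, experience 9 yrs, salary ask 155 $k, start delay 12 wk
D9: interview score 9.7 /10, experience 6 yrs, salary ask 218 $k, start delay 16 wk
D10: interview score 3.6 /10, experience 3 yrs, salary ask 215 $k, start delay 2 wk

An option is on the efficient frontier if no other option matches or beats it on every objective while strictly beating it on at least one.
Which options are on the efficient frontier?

D1, D2, D3, D4, D5, D6

D1: not dominated (best experience).
D2: not dominated.
D3: not dominated.
D4: not dominated (best interview score).
D5: not dominated (best salary ask).
D6: not dominated.
D7: dominated by D5 (interview score 6.6≥5.5, experience 11≥1, salary ask 103≤159, start delay 0≤15).
D8: dominated by D5 (interview score 6.6≥4.3, experience 11≥9, salary ask 103≤155, start delay 0≤12).
D9: dominated by D4 (interview score 9.9≥9.7, experience 18≥6, salary ask 197≤218, start delay 15≤16).
D10: dominated by D5 (interview score 6.6≥3.6, experience 11≥3, salary ask 103≤215, start delay 0≤2).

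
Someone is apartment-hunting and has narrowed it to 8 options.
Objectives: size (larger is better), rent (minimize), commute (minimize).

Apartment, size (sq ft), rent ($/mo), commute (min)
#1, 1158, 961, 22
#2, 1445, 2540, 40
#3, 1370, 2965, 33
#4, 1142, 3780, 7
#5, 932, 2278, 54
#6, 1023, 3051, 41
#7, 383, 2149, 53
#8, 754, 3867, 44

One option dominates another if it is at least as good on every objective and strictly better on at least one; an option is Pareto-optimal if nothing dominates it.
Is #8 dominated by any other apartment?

Yes

#1 vs #8: size 1158≥754, rent 961≤3867, commute 22≤44 — #1 is at least as good on every objective and strictly better on at least one, so #1 dominates #8.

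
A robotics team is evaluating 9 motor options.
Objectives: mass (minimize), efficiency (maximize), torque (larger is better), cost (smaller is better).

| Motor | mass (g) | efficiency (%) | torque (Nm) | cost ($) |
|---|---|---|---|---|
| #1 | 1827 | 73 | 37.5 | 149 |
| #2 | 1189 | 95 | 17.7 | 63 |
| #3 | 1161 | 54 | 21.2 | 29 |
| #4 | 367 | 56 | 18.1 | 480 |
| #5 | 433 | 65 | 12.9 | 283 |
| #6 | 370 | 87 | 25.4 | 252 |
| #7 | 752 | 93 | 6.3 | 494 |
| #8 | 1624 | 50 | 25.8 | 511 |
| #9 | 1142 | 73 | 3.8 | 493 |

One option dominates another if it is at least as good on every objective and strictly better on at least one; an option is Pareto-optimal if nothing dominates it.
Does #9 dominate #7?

No

#9 vs #7: #9 is worse on mass (1142 vs 752), so it does not dominate #7.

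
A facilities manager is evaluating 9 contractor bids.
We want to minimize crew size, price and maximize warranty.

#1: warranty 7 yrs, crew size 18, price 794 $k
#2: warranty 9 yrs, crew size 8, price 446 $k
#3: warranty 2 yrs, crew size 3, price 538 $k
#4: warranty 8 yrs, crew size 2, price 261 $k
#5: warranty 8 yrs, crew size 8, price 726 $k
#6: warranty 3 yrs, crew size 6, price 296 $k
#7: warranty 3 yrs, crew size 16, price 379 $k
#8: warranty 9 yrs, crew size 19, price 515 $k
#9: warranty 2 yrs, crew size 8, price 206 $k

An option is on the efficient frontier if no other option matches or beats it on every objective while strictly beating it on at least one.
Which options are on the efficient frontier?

#2, #4, #9

#1: dominated by #2 (warranty 9≥7, crew size 8≤18, price 446≤794).
#2: not dominated.
#3: dominated by #4 (warranty 8≥2, crew size 2≤3, price 261≤538).
#4: not dominated (best crew size).
#5: dominated by #2 (warranty 9≥8, crew size 8≤8, price 446≤726).
#6: dominated by #4 (warranty 8≥3, crew size 2≤6, price 261≤296).
#7: dominated by #4 (warranty 8≥3, crew size 2≤16, price 261≤379).
#8: dominated by #2 (warranty 9≥9, crew size 8≤19, price 446≤515).
#9: not dominated (best price).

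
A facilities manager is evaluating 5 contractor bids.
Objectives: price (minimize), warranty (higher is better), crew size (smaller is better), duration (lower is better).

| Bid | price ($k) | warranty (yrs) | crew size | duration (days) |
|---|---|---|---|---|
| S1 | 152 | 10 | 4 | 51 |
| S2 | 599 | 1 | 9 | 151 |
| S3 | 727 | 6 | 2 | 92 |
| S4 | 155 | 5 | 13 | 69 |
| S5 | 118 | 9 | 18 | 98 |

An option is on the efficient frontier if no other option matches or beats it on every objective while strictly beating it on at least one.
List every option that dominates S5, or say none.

none

S1: worse on price (152 vs 118).
S2: worse on price (599 vs 118).
S3: worse on price (727 vs 118).
S4: worse on price (155 vs 118).
No option dominates S5.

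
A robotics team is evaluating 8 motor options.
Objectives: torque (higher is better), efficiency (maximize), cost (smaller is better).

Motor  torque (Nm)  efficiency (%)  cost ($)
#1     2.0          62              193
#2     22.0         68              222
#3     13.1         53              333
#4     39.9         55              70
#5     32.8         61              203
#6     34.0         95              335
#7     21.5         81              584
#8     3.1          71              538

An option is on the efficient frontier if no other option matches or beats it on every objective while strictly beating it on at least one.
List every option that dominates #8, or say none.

#6: torque 34.0≥3.1, efficiency 95≥71, cost 335≤538 — dominates #8.
Others (#1, #2, #3, #4, #5, #7) are each worse than #8 on at least one objective.

#6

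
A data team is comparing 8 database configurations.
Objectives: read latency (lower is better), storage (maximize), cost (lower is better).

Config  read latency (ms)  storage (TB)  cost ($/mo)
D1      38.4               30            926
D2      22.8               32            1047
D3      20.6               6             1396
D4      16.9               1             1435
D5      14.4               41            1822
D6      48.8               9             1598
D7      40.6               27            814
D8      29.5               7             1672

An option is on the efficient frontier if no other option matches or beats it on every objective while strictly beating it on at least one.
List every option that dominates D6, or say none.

D1, D2, D7

D1: read latency 38.4≤48.8, storage 30≥9, cost 926≤1598 — dominates D6.
D2: read latency 22.8≤48.8, storage 32≥9, cost 1047≤1598 — dominates D6.
D7: read latency 40.6≤48.8, storage 27≥9, cost 814≤1598 — dominates D6.
Others (D3, D4, D5, D8) are each worse than D6 on at least one objective.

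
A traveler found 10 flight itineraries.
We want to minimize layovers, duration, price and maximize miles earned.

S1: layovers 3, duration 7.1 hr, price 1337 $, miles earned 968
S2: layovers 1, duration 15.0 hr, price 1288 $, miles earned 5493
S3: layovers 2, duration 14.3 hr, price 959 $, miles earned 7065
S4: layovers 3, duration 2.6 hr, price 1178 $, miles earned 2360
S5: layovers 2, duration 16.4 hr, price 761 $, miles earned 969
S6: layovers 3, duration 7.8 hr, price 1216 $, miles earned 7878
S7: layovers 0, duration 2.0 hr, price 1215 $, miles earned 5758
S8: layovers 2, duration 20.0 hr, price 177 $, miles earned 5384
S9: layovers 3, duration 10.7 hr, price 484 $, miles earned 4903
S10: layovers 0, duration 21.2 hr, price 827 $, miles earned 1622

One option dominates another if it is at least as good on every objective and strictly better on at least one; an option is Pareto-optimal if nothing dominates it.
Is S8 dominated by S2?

S2 vs S8: S2 is worse on price (1288 vs 177), so it does not dominate S8.

No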